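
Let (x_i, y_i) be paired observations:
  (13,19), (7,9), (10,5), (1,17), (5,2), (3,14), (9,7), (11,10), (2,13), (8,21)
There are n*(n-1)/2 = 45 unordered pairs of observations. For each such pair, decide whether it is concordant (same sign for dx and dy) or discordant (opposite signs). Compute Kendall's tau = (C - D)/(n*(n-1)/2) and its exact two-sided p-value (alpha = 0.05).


Step 1: Enumerate the 45 unordered pairs (i,j) with i<j and classify each by sign(x_j-x_i) * sign(y_j-y_i).
  (1,2):dx=-6,dy=-10->C; (1,3):dx=-3,dy=-14->C; (1,4):dx=-12,dy=-2->C; (1,5):dx=-8,dy=-17->C
  (1,6):dx=-10,dy=-5->C; (1,7):dx=-4,dy=-12->C; (1,8):dx=-2,dy=-9->C; (1,9):dx=-11,dy=-6->C
  (1,10):dx=-5,dy=+2->D; (2,3):dx=+3,dy=-4->D; (2,4):dx=-6,dy=+8->D; (2,5):dx=-2,dy=-7->C
  (2,6):dx=-4,dy=+5->D; (2,7):dx=+2,dy=-2->D; (2,8):dx=+4,dy=+1->C; (2,9):dx=-5,dy=+4->D
  (2,10):dx=+1,dy=+12->C; (3,4):dx=-9,dy=+12->D; (3,5):dx=-5,dy=-3->C; (3,6):dx=-7,dy=+9->D
  (3,7):dx=-1,dy=+2->D; (3,8):dx=+1,dy=+5->C; (3,9):dx=-8,dy=+8->D; (3,10):dx=-2,dy=+16->D
  (4,5):dx=+4,dy=-15->D; (4,6):dx=+2,dy=-3->D; (4,7):dx=+8,dy=-10->D; (4,8):dx=+10,dy=-7->D
  (4,9):dx=+1,dy=-4->D; (4,10):dx=+7,dy=+4->C; (5,6):dx=-2,dy=+12->D; (5,7):dx=+4,dy=+5->C
  (5,8):dx=+6,dy=+8->C; (5,9):dx=-3,dy=+11->D; (5,10):dx=+3,dy=+19->C; (6,7):dx=+6,dy=-7->D
  (6,8):dx=+8,dy=-4->D; (6,9):dx=-1,dy=-1->C; (6,10):dx=+5,dy=+7->C; (7,8):dx=+2,dy=+3->C
  (7,9):dx=-7,dy=+6->D; (7,10):dx=-1,dy=+14->D; (8,9):dx=-9,dy=+3->D; (8,10):dx=-3,dy=+11->D
  (9,10):dx=+6,dy=+8->C
Step 2: C = 21, D = 24, total pairs = 45.
Step 3: tau = (C - D)/(n(n-1)/2) = (21 - 24)/45 = -0.066667.
Step 4: Exact two-sided p-value (enumerate n! = 3628800 permutations of y under H0): p = 0.861801.
Step 5: alpha = 0.05. fail to reject H0.

tau_b = -0.0667 (C=21, D=24), p = 0.861801, fail to reject H0.


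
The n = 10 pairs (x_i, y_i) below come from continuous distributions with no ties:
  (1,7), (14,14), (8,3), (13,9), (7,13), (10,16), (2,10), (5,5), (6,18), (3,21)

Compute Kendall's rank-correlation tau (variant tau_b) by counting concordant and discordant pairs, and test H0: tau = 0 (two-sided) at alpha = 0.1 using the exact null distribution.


Step 1: Enumerate the 45 unordered pairs (i,j) with i<j and classify each by sign(x_j-x_i) * sign(y_j-y_i).
  (1,2):dx=+13,dy=+7->C; (1,3):dx=+7,dy=-4->D; (1,4):dx=+12,dy=+2->C; (1,5):dx=+6,dy=+6->C
  (1,6):dx=+9,dy=+9->C; (1,7):dx=+1,dy=+3->C; (1,8):dx=+4,dy=-2->D; (1,9):dx=+5,dy=+11->C
  (1,10):dx=+2,dy=+14->C; (2,3):dx=-6,dy=-11->C; (2,4):dx=-1,dy=-5->C; (2,5):dx=-7,dy=-1->C
  (2,6):dx=-4,dy=+2->D; (2,7):dx=-12,dy=-4->C; (2,8):dx=-9,dy=-9->C; (2,9):dx=-8,dy=+4->D
  (2,10):dx=-11,dy=+7->D; (3,4):dx=+5,dy=+6->C; (3,5):dx=-1,dy=+10->D; (3,6):dx=+2,dy=+13->C
  (3,7):dx=-6,dy=+7->D; (3,8):dx=-3,dy=+2->D; (3,9):dx=-2,dy=+15->D; (3,10):dx=-5,dy=+18->D
  (4,5):dx=-6,dy=+4->D; (4,6):dx=-3,dy=+7->D; (4,7):dx=-11,dy=+1->D; (4,8):dx=-8,dy=-4->C
  (4,9):dx=-7,dy=+9->D; (4,10):dx=-10,dy=+12->D; (5,6):dx=+3,dy=+3->C; (5,7):dx=-5,dy=-3->C
  (5,8):dx=-2,dy=-8->C; (5,9):dx=-1,dy=+5->D; (5,10):dx=-4,dy=+8->D; (6,7):dx=-8,dy=-6->C
  (6,8):dx=-5,dy=-11->C; (6,9):dx=-4,dy=+2->D; (6,10):dx=-7,dy=+5->D; (7,8):dx=+3,dy=-5->D
  (7,9):dx=+4,dy=+8->C; (7,10):dx=+1,dy=+11->C; (8,9):dx=+1,dy=+13->C; (8,10):dx=-2,dy=+16->D
  (9,10):dx=-3,dy=+3->D
Step 2: C = 23, D = 22, total pairs = 45.
Step 3: tau = (C - D)/(n(n-1)/2) = (23 - 22)/45 = 0.022222.
Step 4: Exact two-sided p-value (enumerate n! = 3628800 permutations of y under H0): p = 1.000000.
Step 5: alpha = 0.1. fail to reject H0.

tau_b = 0.0222 (C=23, D=22), p = 1.000000, fail to reject H0.


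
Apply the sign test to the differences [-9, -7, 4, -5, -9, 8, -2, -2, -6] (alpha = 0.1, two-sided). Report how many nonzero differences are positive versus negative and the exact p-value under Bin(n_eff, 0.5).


Step 1: Discard zero differences. Original n = 9; n_eff = number of nonzero differences = 9.
Nonzero differences (with sign): -9, -7, +4, -5, -9, +8, -2, -2, -6
Step 2: Count signs: positive = 2, negative = 7.
Step 3: Under H0: P(positive) = 0.5, so the number of positives S ~ Bin(9, 0.5).
Step 4: Two-sided exact p-value = sum of Bin(9,0.5) probabilities at or below the observed probability = 0.179688.
Step 5: alpha = 0.1. fail to reject H0.

n_eff = 9, pos = 2, neg = 7, p = 0.179688, fail to reject H0.


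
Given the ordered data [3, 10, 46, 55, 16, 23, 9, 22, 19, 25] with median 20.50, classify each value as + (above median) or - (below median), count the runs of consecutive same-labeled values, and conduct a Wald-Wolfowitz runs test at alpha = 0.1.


Step 1: Compute median = 20.50; label A = above, B = below.
Labels in order: BBAABABABA  (n_A = 5, n_B = 5)
Step 2: Count runs R = 8.
Step 3: Under H0 (random ordering), E[R] = 2*n_A*n_B/(n_A+n_B) + 1 = 2*5*5/10 + 1 = 6.0000.
        Var[R] = 2*n_A*n_B*(2*n_A*n_B - n_A - n_B) / ((n_A+n_B)^2 * (n_A+n_B-1)) = 2000/900 = 2.2222.
        SD[R] = 1.4907.
Step 4: Continuity-corrected z = (R - 0.5 - E[R]) / SD[R] = (8 - 0.5 - 6.0000) / 1.4907 = 1.0062.
Step 5: Two-sided p-value via normal approximation = 2*(1 - Phi(|z|)) = 0.314305.
Step 6: alpha = 0.1. fail to reject H0.

R = 8, z = 1.0062, p = 0.314305, fail to reject H0.


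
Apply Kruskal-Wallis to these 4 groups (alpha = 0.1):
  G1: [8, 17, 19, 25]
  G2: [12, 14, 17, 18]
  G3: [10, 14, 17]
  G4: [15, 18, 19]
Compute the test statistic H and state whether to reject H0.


Step 1: Combine all N = 14 observations and assign midranks.
sorted (value, group, rank): (8,G1,1), (10,G3,2), (12,G2,3), (14,G2,4.5), (14,G3,4.5), (15,G4,6), (17,G1,8), (17,G2,8), (17,G3,8), (18,G2,10.5), (18,G4,10.5), (19,G1,12.5), (19,G4,12.5), (25,G1,14)
Step 2: Sum ranks within each group.
R_1 = 35.5 (n_1 = 4)
R_2 = 26 (n_2 = 4)
R_3 = 14.5 (n_3 = 3)
R_4 = 29 (n_4 = 3)
Step 3: H = 12/(N(N+1)) * sum(R_i^2/n_i) - 3(N+1)
     = 12/(14*15) * (35.5^2/4 + 26^2/4 + 14.5^2/3 + 29^2/3) - 3*15
     = 0.057143 * 834.479 - 45
     = 2.684524.
Step 4: Ties present; correction factor C = 1 - 42/(14^3 - 14) = 0.984615. Corrected H = 2.684524 / 0.984615 = 2.726469.
Step 5: Under H0, H ~ chi^2(3); p-value = 0.435748.
Step 6: alpha = 0.1. fail to reject H0.

H = 2.7265, df = 3, p = 0.435748, fail to reject H0.


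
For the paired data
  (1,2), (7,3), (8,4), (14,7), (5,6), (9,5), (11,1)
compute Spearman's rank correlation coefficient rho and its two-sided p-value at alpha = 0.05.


Step 1: Rank x and y separately (midranks; no ties here).
rank(x): 1->1, 7->3, 8->4, 14->7, 5->2, 9->5, 11->6
rank(y): 2->2, 3->3, 4->4, 7->7, 6->6, 5->5, 1->1
Step 2: d_i = R_x(i) - R_y(i); compute d_i^2.
  (1-2)^2=1, (3-3)^2=0, (4-4)^2=0, (7-7)^2=0, (2-6)^2=16, (5-5)^2=0, (6-1)^2=25
sum(d^2) = 42.
Step 3: rho = 1 - 6*42 / (7*(7^2 - 1)) = 1 - 252/336 = 0.250000.
Step 4: Under H0, t = rho * sqrt((n-2)/(1-rho^2)) = 0.5774 ~ t(5).
Step 5: Two-sided p-value from the t-distribution with 5 df = 0.588724.
Step 6: alpha = 0.05. fail to reject H0.

rho = 0.2500, p = 0.588724, fail to reject H0 at alpha = 0.05.


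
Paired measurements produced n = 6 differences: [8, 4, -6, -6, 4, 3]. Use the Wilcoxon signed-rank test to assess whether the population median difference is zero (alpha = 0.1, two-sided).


Step 1: Drop any zero differences (none here) and take |d_i|.
|d| = [8, 4, 6, 6, 4, 3]
Step 2: Midrank |d_i| (ties get averaged ranks).
ranks: |8|->6, |4|->2.5, |6|->4.5, |6|->4.5, |4|->2.5, |3|->1
Step 3: Attach original signs; sum ranks with positive sign and with negative sign.
W+ = 6 + 2.5 + 2.5 + 1 = 12
W- = 4.5 + 4.5 = 9
(Check: W+ + W- = 21 should equal n(n+1)/2 = 21.)
Step 4: Test statistic W = min(W+, W-) = 9.
Step 5: Ties in |d|, so use the tie-corrected normal approximation.
        E[W] = n(n+1)/4 = 6*7/4 = 10.5.
        Tie groups: |d|=4 (t=2), |d|=6 (t=2); sum(t^3 - t) = 12.
        Var[W] = n(n+1)(2n+1)/24 - sum(t^3-t)/48 = 546/24 - 12/48 = 22.5.
        z = (W - E[W]) / sqrt(Var[W]) = (9 - 10.5) / 4.7434 = -0.3162.
        Two-sided p = 2*Phi(z) = 0.751830.
Step 6: alpha = 0.1. fail to reject H0.

W+ = 12, W- = 9, W = min = 9, p = 0.751830, fail to reject H0.


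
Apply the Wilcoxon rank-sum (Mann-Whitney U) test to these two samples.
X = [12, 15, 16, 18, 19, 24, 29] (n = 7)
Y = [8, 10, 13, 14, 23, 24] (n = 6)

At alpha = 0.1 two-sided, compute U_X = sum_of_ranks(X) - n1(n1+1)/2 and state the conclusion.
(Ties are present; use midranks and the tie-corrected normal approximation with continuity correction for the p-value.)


Step 1: Combine and sort all 13 observations; assign midranks.
sorted (value, group): (8,Y), (10,Y), (12,X), (13,Y), (14,Y), (15,X), (16,X), (18,X), (19,X), (23,Y), (24,X), (24,Y), (29,X)
ranks: 8->1, 10->2, 12->3, 13->4, 14->5, 15->6, 16->7, 18->8, 19->9, 23->10, 24->11.5, 24->11.5, 29->13
Step 2: Rank sum for X: R1 = 3 + 6 + 7 + 8 + 9 + 11.5 + 13 = 57.5.
Step 3: U_X = R1 - n1(n1+1)/2 = 57.5 - 7*8/2 = 57.5 - 28 = 29.5.
       U_Y = n1*n2 - U_X = 42 - 29.5 = 12.5.
Step 4: Ties are present, so use the tie-corrected normal approximation (with continuity correction) for the p-value.
Step 5: p-value = 0.252445; compare to alpha = 0.1. fail to reject H0.

U_X = 29.5, p = 0.252445, fail to reject H0 at alpha = 0.1.


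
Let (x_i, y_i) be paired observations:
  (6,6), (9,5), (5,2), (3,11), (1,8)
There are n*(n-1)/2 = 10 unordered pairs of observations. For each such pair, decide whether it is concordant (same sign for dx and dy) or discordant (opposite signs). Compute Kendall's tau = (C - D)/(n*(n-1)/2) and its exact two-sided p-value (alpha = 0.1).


Step 1: Enumerate the 10 unordered pairs (i,j) with i<j and classify each by sign(x_j-x_i) * sign(y_j-y_i).
  (1,2):dx=+3,dy=-1->D; (1,3):dx=-1,dy=-4->C; (1,4):dx=-3,dy=+5->D; (1,5):dx=-5,dy=+2->D
  (2,3):dx=-4,dy=-3->C; (2,4):dx=-6,dy=+6->D; (2,5):dx=-8,dy=+3->D; (3,4):dx=-2,dy=+9->D
  (3,5):dx=-4,dy=+6->D; (4,5):dx=-2,dy=-3->C
Step 2: C = 3, D = 7, total pairs = 10.
Step 3: tau = (C - D)/(n(n-1)/2) = (3 - 7)/10 = -0.400000.
Step 4: Exact two-sided p-value (enumerate n! = 120 permutations of y under H0): p = 0.483333.
Step 5: alpha = 0.1. fail to reject H0.

tau_b = -0.4000 (C=3, D=7), p = 0.483333, fail to reject H0.


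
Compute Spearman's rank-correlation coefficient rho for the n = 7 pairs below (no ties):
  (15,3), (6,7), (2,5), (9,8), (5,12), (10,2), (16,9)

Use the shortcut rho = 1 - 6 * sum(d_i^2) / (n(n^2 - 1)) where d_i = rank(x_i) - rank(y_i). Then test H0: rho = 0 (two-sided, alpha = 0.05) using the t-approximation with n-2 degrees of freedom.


Step 1: Rank x and y separately (midranks; no ties here).
rank(x): 15->6, 6->3, 2->1, 9->4, 5->2, 10->5, 16->7
rank(y): 3->2, 7->4, 5->3, 8->5, 12->7, 2->1, 9->6
Step 2: d_i = R_x(i) - R_y(i); compute d_i^2.
  (6-2)^2=16, (3-4)^2=1, (1-3)^2=4, (4-5)^2=1, (2-7)^2=25, (5-1)^2=16, (7-6)^2=1
sum(d^2) = 64.
Step 3: rho = 1 - 6*64 / (7*(7^2 - 1)) = 1 - 384/336 = -0.142857.
Step 4: Under H0, t = rho * sqrt((n-2)/(1-rho^2)) = -0.3227 ~ t(5).
Step 5: Two-sided p-value from the t-distribution with 5 df = 0.759945.
Step 6: alpha = 0.05. fail to reject H0.

rho = -0.1429, p = 0.759945, fail to reject H0 at alpha = 0.05.


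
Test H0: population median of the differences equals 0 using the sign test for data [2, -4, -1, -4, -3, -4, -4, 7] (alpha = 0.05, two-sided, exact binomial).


Step 1: Discard zero differences. Original n = 8; n_eff = number of nonzero differences = 8.
Nonzero differences (with sign): +2, -4, -1, -4, -3, -4, -4, +7
Step 2: Count signs: positive = 2, negative = 6.
Step 3: Under H0: P(positive) = 0.5, so the number of positives S ~ Bin(8, 0.5).
Step 4: Two-sided exact p-value = sum of Bin(8,0.5) probabilities at or below the observed probability = 0.289062.
Step 5: alpha = 0.05. fail to reject H0.

n_eff = 8, pos = 2, neg = 6, p = 0.289062, fail to reject H0.


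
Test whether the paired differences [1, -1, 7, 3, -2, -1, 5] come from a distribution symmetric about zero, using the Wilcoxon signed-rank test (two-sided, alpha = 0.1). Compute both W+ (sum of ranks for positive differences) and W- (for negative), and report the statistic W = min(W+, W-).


Step 1: Drop any zero differences (none here) and take |d_i|.
|d| = [1, 1, 7, 3, 2, 1, 5]
Step 2: Midrank |d_i| (ties get averaged ranks).
ranks: |1|->2, |1|->2, |7|->7, |3|->5, |2|->4, |1|->2, |5|->6
Step 3: Attach original signs; sum ranks with positive sign and with negative sign.
W+ = 2 + 7 + 5 + 6 = 20
W- = 2 + 4 + 2 = 8
(Check: W+ + W- = 28 should equal n(n+1)/2 = 28.)
Step 4: Test statistic W = min(W+, W-) = 8.
Step 5: Ties in |d|, so use the tie-corrected normal approximation.
        E[W] = n(n+1)/4 = 7*8/4 = 14.
        Tie groups: |d|=1 (t=3); sum(t^3 - t) = 24.
        Var[W] = n(n+1)(2n+1)/24 - sum(t^3-t)/48 = 840/24 - 24/48 = 34.5.
        z = (W - E[W]) / sqrt(Var[W]) = (8 - 14) / 5.8737 = -1.0215.
        Two-sided p = 2*Phi(z) = 0.307014.
Step 6: alpha = 0.1. fail to reject H0.

W+ = 20, W- = 8, W = min = 8, p = 0.307014, fail to reject H0.


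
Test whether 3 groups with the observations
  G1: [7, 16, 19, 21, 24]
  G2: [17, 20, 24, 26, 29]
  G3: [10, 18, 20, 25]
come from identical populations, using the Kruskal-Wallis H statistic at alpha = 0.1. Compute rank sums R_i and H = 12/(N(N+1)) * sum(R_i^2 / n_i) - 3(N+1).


Step 1: Combine all N = 14 observations and assign midranks.
sorted (value, group, rank): (7,G1,1), (10,G3,2), (16,G1,3), (17,G2,4), (18,G3,5), (19,G1,6), (20,G2,7.5), (20,G3,7.5), (21,G1,9), (24,G1,10.5), (24,G2,10.5), (25,G3,12), (26,G2,13), (29,G2,14)
Step 2: Sum ranks within each group.
R_1 = 29.5 (n_1 = 5)
R_2 = 49 (n_2 = 5)
R_3 = 26.5 (n_3 = 4)
Step 3: H = 12/(N(N+1)) * sum(R_i^2/n_i) - 3(N+1)
     = 12/(14*15) * (29.5^2/5 + 49^2/5 + 26.5^2/4) - 3*15
     = 0.057143 * 829.812 - 45
     = 2.417857.
Step 4: Ties present; correction factor C = 1 - 12/(14^3 - 14) = 0.995604. Corrected H = 2.417857 / 0.995604 = 2.428532.
Step 5: Under H0, H ~ chi^2(2); p-value = 0.296928.
Step 6: alpha = 0.1. fail to reject H0.

H = 2.4285, df = 2, p = 0.296928, fail to reject H0.


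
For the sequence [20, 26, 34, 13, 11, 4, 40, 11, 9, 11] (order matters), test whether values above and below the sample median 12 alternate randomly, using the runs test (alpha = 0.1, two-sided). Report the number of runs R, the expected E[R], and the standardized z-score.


Step 1: Compute median = 12; label A = above, B = below.
Labels in order: AAAABBABBB  (n_A = 5, n_B = 5)
Step 2: Count runs R = 4.
Step 3: Under H0 (random ordering), E[R] = 2*n_A*n_B/(n_A+n_B) + 1 = 2*5*5/10 + 1 = 6.0000.
        Var[R] = 2*n_A*n_B*(2*n_A*n_B - n_A - n_B) / ((n_A+n_B)^2 * (n_A+n_B-1)) = 2000/900 = 2.2222.
        SD[R] = 1.4907.
Step 4: Continuity-corrected z = (R + 0.5 - E[R]) / SD[R] = (4 + 0.5 - 6.0000) / 1.4907 = -1.0062.
Step 5: Two-sided p-value via normal approximation = 2*(1 - Phi(|z|)) = 0.314305.
Step 6: alpha = 0.1. fail to reject H0.

R = 4, z = -1.0062, p = 0.314305, fail to reject H0.


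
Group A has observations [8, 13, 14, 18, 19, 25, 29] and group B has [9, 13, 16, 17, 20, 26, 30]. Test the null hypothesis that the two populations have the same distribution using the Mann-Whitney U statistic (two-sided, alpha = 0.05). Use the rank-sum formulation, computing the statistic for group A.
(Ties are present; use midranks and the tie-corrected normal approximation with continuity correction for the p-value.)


Step 1: Combine and sort all 14 observations; assign midranks.
sorted (value, group): (8,X), (9,Y), (13,X), (13,Y), (14,X), (16,Y), (17,Y), (18,X), (19,X), (20,Y), (25,X), (26,Y), (29,X), (30,Y)
ranks: 8->1, 9->2, 13->3.5, 13->3.5, 14->5, 16->6, 17->7, 18->8, 19->9, 20->10, 25->11, 26->12, 29->13, 30->14
Step 2: Rank sum for X: R1 = 1 + 3.5 + 5 + 8 + 9 + 11 + 13 = 50.5.
Step 3: U_X = R1 - n1(n1+1)/2 = 50.5 - 7*8/2 = 50.5 - 28 = 22.5.
       U_Y = n1*n2 - U_X = 49 - 22.5 = 26.5.
Step 4: Ties are present, so use the tie-corrected normal approximation (with continuity correction) for the p-value.
Step 5: p-value = 0.847841; compare to alpha = 0.05. fail to reject H0.

U_X = 22.5, p = 0.847841, fail to reject H0 at alpha = 0.05.


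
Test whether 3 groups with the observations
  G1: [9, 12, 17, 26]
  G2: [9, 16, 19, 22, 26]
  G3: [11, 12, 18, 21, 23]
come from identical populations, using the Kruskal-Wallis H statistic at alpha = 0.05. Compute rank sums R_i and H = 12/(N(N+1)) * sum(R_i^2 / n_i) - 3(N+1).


Step 1: Combine all N = 14 observations and assign midranks.
sorted (value, group, rank): (9,G1,1.5), (9,G2,1.5), (11,G3,3), (12,G1,4.5), (12,G3,4.5), (16,G2,6), (17,G1,7), (18,G3,8), (19,G2,9), (21,G3,10), (22,G2,11), (23,G3,12), (26,G1,13.5), (26,G2,13.5)
Step 2: Sum ranks within each group.
R_1 = 26.5 (n_1 = 4)
R_2 = 41 (n_2 = 5)
R_3 = 37.5 (n_3 = 5)
Step 3: H = 12/(N(N+1)) * sum(R_i^2/n_i) - 3(N+1)
     = 12/(14*15) * (26.5^2/4 + 41^2/5 + 37.5^2/5) - 3*15
     = 0.057143 * 793.013 - 45
     = 0.315000.
Step 4: Ties present; correction factor C = 1 - 18/(14^3 - 14) = 0.993407. Corrected H = 0.315000 / 0.993407 = 0.317091.
Step 5: Under H0, H ~ chi^2(2); p-value = 0.853384.
Step 6: alpha = 0.05. fail to reject H0.

H = 0.3171, df = 2, p = 0.853384, fail to reject H0.


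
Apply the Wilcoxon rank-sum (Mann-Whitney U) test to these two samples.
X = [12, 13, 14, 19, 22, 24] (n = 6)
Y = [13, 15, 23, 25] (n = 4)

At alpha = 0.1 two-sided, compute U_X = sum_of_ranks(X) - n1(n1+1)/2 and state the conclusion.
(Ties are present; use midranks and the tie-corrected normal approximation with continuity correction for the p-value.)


Step 1: Combine and sort all 10 observations; assign midranks.
sorted (value, group): (12,X), (13,X), (13,Y), (14,X), (15,Y), (19,X), (22,X), (23,Y), (24,X), (25,Y)
ranks: 12->1, 13->2.5, 13->2.5, 14->4, 15->5, 19->6, 22->7, 23->8, 24->9, 25->10
Step 2: Rank sum for X: R1 = 1 + 2.5 + 4 + 6 + 7 + 9 = 29.5.
Step 3: U_X = R1 - n1(n1+1)/2 = 29.5 - 6*7/2 = 29.5 - 21 = 8.5.
       U_Y = n1*n2 - U_X = 24 - 8.5 = 15.5.
Step 4: Ties are present, so use the tie-corrected normal approximation (with continuity correction) for the p-value.
Step 5: p-value = 0.521166; compare to alpha = 0.1. fail to reject H0.

U_X = 8.5, p = 0.521166, fail to reject H0 at alpha = 0.1.


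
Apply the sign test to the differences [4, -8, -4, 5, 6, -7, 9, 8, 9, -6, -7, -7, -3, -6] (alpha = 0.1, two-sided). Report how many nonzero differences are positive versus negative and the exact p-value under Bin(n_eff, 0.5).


Step 1: Discard zero differences. Original n = 14; n_eff = number of nonzero differences = 14.
Nonzero differences (with sign): +4, -8, -4, +5, +6, -7, +9, +8, +9, -6, -7, -7, -3, -6
Step 2: Count signs: positive = 6, negative = 8.
Step 3: Under H0: P(positive) = 0.5, so the number of positives S ~ Bin(14, 0.5).
Step 4: Two-sided exact p-value = sum of Bin(14,0.5) probabilities at or below the observed probability = 0.790527.
Step 5: alpha = 0.1. fail to reject H0.

n_eff = 14, pos = 6, neg = 8, p = 0.790527, fail to reject H0.


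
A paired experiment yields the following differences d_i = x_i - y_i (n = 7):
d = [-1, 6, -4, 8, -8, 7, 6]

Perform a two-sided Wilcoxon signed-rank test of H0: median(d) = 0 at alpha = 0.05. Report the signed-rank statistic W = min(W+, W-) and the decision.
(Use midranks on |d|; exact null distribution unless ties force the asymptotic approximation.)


Step 1: Drop any zero differences (none here) and take |d_i|.
|d| = [1, 6, 4, 8, 8, 7, 6]
Step 2: Midrank |d_i| (ties get averaged ranks).
ranks: |1|->1, |6|->3.5, |4|->2, |8|->6.5, |8|->6.5, |7|->5, |6|->3.5
Step 3: Attach original signs; sum ranks with positive sign and with negative sign.
W+ = 3.5 + 6.5 + 5 + 3.5 = 18.5
W- = 1 + 2 + 6.5 = 9.5
(Check: W+ + W- = 28 should equal n(n+1)/2 = 28.)
Step 4: Test statistic W = min(W+, W-) = 9.5.
Step 5: Ties in |d|, so use the tie-corrected normal approximation.
        E[W] = n(n+1)/4 = 7*8/4 = 14.
        Tie groups: |d|=6 (t=2), |d|=8 (t=2); sum(t^3 - t) = 12.
        Var[W] = n(n+1)(2n+1)/24 - sum(t^3-t)/48 = 840/24 - 12/48 = 34.75.
        z = (W - E[W]) / sqrt(Var[W]) = (9.5 - 14) / 5.8949 = -0.7634.
        Two-sided p = 2*Phi(z) = 0.445243.
Step 6: alpha = 0.05. fail to reject H0.

W+ = 18.5, W- = 9.5, W = min = 9.5, p = 0.445243, fail to reject H0.


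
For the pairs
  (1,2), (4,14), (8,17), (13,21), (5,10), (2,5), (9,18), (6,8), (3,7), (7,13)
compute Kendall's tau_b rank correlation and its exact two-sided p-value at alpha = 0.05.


Step 1: Enumerate the 45 unordered pairs (i,j) with i<j and classify each by sign(x_j-x_i) * sign(y_j-y_i).
  (1,2):dx=+3,dy=+12->C; (1,3):dx=+7,dy=+15->C; (1,4):dx=+12,dy=+19->C; (1,5):dx=+4,dy=+8->C
  (1,6):dx=+1,dy=+3->C; (1,7):dx=+8,dy=+16->C; (1,8):dx=+5,dy=+6->C; (1,9):dx=+2,dy=+5->C
  (1,10):dx=+6,dy=+11->C; (2,3):dx=+4,dy=+3->C; (2,4):dx=+9,dy=+7->C; (2,5):dx=+1,dy=-4->D
  (2,6):dx=-2,dy=-9->C; (2,7):dx=+5,dy=+4->C; (2,8):dx=+2,dy=-6->D; (2,9):dx=-1,dy=-7->C
  (2,10):dx=+3,dy=-1->D; (3,4):dx=+5,dy=+4->C; (3,5):dx=-3,dy=-7->C; (3,6):dx=-6,dy=-12->C
  (3,7):dx=+1,dy=+1->C; (3,8):dx=-2,dy=-9->C; (3,9):dx=-5,dy=-10->C; (3,10):dx=-1,dy=-4->C
  (4,5):dx=-8,dy=-11->C; (4,6):dx=-11,dy=-16->C; (4,7):dx=-4,dy=-3->C; (4,8):dx=-7,dy=-13->C
  (4,9):dx=-10,dy=-14->C; (4,10):dx=-6,dy=-8->C; (5,6):dx=-3,dy=-5->C; (5,7):dx=+4,dy=+8->C
  (5,8):dx=+1,dy=-2->D; (5,9):dx=-2,dy=-3->C; (5,10):dx=+2,dy=+3->C; (6,7):dx=+7,dy=+13->C
  (6,8):dx=+4,dy=+3->C; (6,9):dx=+1,dy=+2->C; (6,10):dx=+5,dy=+8->C; (7,8):dx=-3,dy=-10->C
  (7,9):dx=-6,dy=-11->C; (7,10):dx=-2,dy=-5->C; (8,9):dx=-3,dy=-1->C; (8,10):dx=+1,dy=+5->C
  (9,10):dx=+4,dy=+6->C
Step 2: C = 41, D = 4, total pairs = 45.
Step 3: tau = (C - D)/(n(n-1)/2) = (41 - 4)/45 = 0.822222.
Step 4: Exact two-sided p-value (enumerate n! = 3628800 permutations of y under H0): p = 0.000358.
Step 5: alpha = 0.05. reject H0.

tau_b = 0.8222 (C=41, D=4), p = 0.000358, reject H0.


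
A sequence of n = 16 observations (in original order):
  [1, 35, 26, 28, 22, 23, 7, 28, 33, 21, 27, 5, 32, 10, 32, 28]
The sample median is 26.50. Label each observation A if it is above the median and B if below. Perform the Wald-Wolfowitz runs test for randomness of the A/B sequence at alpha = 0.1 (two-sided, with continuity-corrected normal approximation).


Step 1: Compute median = 26.50; label A = above, B = below.
Labels in order: BABABBBAABABABAA  (n_A = 8, n_B = 8)
Step 2: Count runs R = 12.
Step 3: Under H0 (random ordering), E[R] = 2*n_A*n_B/(n_A+n_B) + 1 = 2*8*8/16 + 1 = 9.0000.
        Var[R] = 2*n_A*n_B*(2*n_A*n_B - n_A - n_B) / ((n_A+n_B)^2 * (n_A+n_B-1)) = 14336/3840 = 3.7333.
        SD[R] = 1.9322.
Step 4: Continuity-corrected z = (R - 0.5 - E[R]) / SD[R] = (12 - 0.5 - 9.0000) / 1.9322 = 1.2939.
Step 5: Two-sided p-value via normal approximation = 2*(1 - Phi(|z|)) = 0.195709.
Step 6: alpha = 0.1. fail to reject H0.

R = 12, z = 1.2939, p = 0.195709, fail to reject H0.


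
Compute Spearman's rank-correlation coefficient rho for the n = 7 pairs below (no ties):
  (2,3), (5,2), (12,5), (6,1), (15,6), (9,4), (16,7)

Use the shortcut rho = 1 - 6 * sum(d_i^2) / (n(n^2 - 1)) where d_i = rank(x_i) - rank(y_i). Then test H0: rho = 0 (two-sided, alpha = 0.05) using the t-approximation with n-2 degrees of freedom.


Step 1: Rank x and y separately (midranks; no ties here).
rank(x): 2->1, 5->2, 12->5, 6->3, 15->6, 9->4, 16->7
rank(y): 3->3, 2->2, 5->5, 1->1, 6->6, 4->4, 7->7
Step 2: d_i = R_x(i) - R_y(i); compute d_i^2.
  (1-3)^2=4, (2-2)^2=0, (5-5)^2=0, (3-1)^2=4, (6-6)^2=0, (4-4)^2=0, (7-7)^2=0
sum(d^2) = 8.
Step 3: rho = 1 - 6*8 / (7*(7^2 - 1)) = 1 - 48/336 = 0.857143.
Step 4: Under H0, t = rho * sqrt((n-2)/(1-rho^2)) = 3.7210 ~ t(5).
Step 5: Two-sided p-value from the t-distribution with 5 df = 0.013697.
Step 6: alpha = 0.05. reject H0.

rho = 0.8571, p = 0.013697, reject H0 at alpha = 0.05.


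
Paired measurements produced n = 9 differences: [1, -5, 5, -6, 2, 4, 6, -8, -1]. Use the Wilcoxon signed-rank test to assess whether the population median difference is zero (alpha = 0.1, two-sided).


Step 1: Drop any zero differences (none here) and take |d_i|.
|d| = [1, 5, 5, 6, 2, 4, 6, 8, 1]
Step 2: Midrank |d_i| (ties get averaged ranks).
ranks: |1|->1.5, |5|->5.5, |5|->5.5, |6|->7.5, |2|->3, |4|->4, |6|->7.5, |8|->9, |1|->1.5
Step 3: Attach original signs; sum ranks with positive sign and with negative sign.
W+ = 1.5 + 5.5 + 3 + 4 + 7.5 = 21.5
W- = 5.5 + 7.5 + 9 + 1.5 = 23.5
(Check: W+ + W- = 45 should equal n(n+1)/2 = 45.)
Step 4: Test statistic W = min(W+, W-) = 21.5.
Step 5: Ties in |d|, so use the tie-corrected normal approximation.
        E[W] = n(n+1)/4 = 9*10/4 = 22.5.
        Tie groups: |d|=1 (t=2), |d|=5 (t=2), |d|=6 (t=2); sum(t^3 - t) = 18.
        Var[W] = n(n+1)(2n+1)/24 - sum(t^3-t)/48 = 1710/24 - 18/48 = 70.875.
        z = (W - E[W]) / sqrt(Var[W]) = (21.5 - 22.5) / 8.4187 = -0.1188.
        Two-sided p = 2*Phi(z) = 0.905447.
Step 6: alpha = 0.1. fail to reject H0.

W+ = 21.5, W- = 23.5, W = min = 21.5, p = 0.905447, fail to reject H0.


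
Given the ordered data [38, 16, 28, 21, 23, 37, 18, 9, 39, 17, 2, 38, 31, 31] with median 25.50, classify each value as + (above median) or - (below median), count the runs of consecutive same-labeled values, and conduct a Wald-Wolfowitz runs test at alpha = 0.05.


Step 1: Compute median = 25.50; label A = above, B = below.
Labels in order: ABABBABBABBAAA  (n_A = 7, n_B = 7)
Step 2: Count runs R = 9.
Step 3: Under H0 (random ordering), E[R] = 2*n_A*n_B/(n_A+n_B) + 1 = 2*7*7/14 + 1 = 8.0000.
        Var[R] = 2*n_A*n_B*(2*n_A*n_B - n_A - n_B) / ((n_A+n_B)^2 * (n_A+n_B-1)) = 8232/2548 = 3.2308.
        SD[R] = 1.7974.
Step 4: Continuity-corrected z = (R - 0.5 - E[R]) / SD[R] = (9 - 0.5 - 8.0000) / 1.7974 = 0.2782.
Step 5: Two-sided p-value via normal approximation = 2*(1 - Phi(|z|)) = 0.780879.
Step 6: alpha = 0.05. fail to reject H0.

R = 9, z = 0.2782, p = 0.780879, fail to reject H0.


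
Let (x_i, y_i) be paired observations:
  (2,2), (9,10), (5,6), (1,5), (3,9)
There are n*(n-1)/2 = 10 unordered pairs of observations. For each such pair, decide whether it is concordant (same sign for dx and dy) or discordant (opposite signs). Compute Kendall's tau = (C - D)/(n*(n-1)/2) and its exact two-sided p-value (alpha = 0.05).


Step 1: Enumerate the 10 unordered pairs (i,j) with i<j and classify each by sign(x_j-x_i) * sign(y_j-y_i).
  (1,2):dx=+7,dy=+8->C; (1,3):dx=+3,dy=+4->C; (1,4):dx=-1,dy=+3->D; (1,5):dx=+1,dy=+7->C
  (2,3):dx=-4,dy=-4->C; (2,4):dx=-8,dy=-5->C; (2,5):dx=-6,dy=-1->C; (3,4):dx=-4,dy=-1->C
  (3,5):dx=-2,dy=+3->D; (4,5):dx=+2,dy=+4->C
Step 2: C = 8, D = 2, total pairs = 10.
Step 3: tau = (C - D)/(n(n-1)/2) = (8 - 2)/10 = 0.600000.
Step 4: Exact two-sided p-value (enumerate n! = 120 permutations of y under H0): p = 0.233333.
Step 5: alpha = 0.05. fail to reject H0.

tau_b = 0.6000 (C=8, D=2), p = 0.233333, fail to reject H0.


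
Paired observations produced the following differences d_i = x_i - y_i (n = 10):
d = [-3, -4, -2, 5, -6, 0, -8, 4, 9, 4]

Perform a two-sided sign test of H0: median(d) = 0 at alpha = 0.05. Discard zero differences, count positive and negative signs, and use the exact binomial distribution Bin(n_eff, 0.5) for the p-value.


Step 1: Discard zero differences. Original n = 10; n_eff = number of nonzero differences = 9.
Nonzero differences (with sign): -3, -4, -2, +5, -6, -8, +4, +9, +4
Step 2: Count signs: positive = 4, negative = 5.
Step 3: Under H0: P(positive) = 0.5, so the number of positives S ~ Bin(9, 0.5).
Step 4: Two-sided exact p-value = sum of Bin(9,0.5) probabilities at or below the observed probability = 1.000000.
Step 5: alpha = 0.05. fail to reject H0.

n_eff = 9, pos = 4, neg = 5, p = 1.000000, fail to reject H0.


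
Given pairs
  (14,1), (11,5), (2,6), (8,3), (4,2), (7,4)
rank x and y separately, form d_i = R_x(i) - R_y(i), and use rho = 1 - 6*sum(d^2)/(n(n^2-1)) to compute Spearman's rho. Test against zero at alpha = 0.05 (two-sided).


Step 1: Rank x and y separately (midranks; no ties here).
rank(x): 14->6, 11->5, 2->1, 8->4, 4->2, 7->3
rank(y): 1->1, 5->5, 6->6, 3->3, 2->2, 4->4
Step 2: d_i = R_x(i) - R_y(i); compute d_i^2.
  (6-1)^2=25, (5-5)^2=0, (1-6)^2=25, (4-3)^2=1, (2-2)^2=0, (3-4)^2=1
sum(d^2) = 52.
Step 3: rho = 1 - 6*52 / (6*(6^2 - 1)) = 1 - 312/210 = -0.485714.
Step 4: Under H0, t = rho * sqrt((n-2)/(1-rho^2)) = -1.1113 ~ t(4).
Step 5: Two-sided p-value from the t-distribution with 4 df = 0.328723.
Step 6: alpha = 0.05. fail to reject H0.

rho = -0.4857, p = 0.328723, fail to reject H0 at alpha = 0.05.


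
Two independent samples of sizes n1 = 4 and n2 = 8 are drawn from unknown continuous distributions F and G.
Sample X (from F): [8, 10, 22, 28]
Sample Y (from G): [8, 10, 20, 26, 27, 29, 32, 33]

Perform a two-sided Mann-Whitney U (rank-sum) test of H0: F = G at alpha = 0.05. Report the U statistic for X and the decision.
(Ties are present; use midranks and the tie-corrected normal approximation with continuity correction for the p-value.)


Step 1: Combine and sort all 12 observations; assign midranks.
sorted (value, group): (8,X), (8,Y), (10,X), (10,Y), (20,Y), (22,X), (26,Y), (27,Y), (28,X), (29,Y), (32,Y), (33,Y)
ranks: 8->1.5, 8->1.5, 10->3.5, 10->3.5, 20->5, 22->6, 26->7, 27->8, 28->9, 29->10, 32->11, 33->12
Step 2: Rank sum for X: R1 = 1.5 + 3.5 + 6 + 9 = 20.
Step 3: U_X = R1 - n1(n1+1)/2 = 20 - 4*5/2 = 20 - 10 = 10.
       U_Y = n1*n2 - U_X = 32 - 10 = 22.
Step 4: Ties are present, so use the tie-corrected normal approximation (with continuity correction) for the p-value.
Step 5: p-value = 0.348547; compare to alpha = 0.05. fail to reject H0.

U_X = 10, p = 0.348547, fail to reject H0 at alpha = 0.05.


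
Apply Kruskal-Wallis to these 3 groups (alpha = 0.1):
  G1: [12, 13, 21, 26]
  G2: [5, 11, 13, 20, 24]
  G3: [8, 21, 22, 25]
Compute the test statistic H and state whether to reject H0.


Step 1: Combine all N = 13 observations and assign midranks.
sorted (value, group, rank): (5,G2,1), (8,G3,2), (11,G2,3), (12,G1,4), (13,G1,5.5), (13,G2,5.5), (20,G2,7), (21,G1,8.5), (21,G3,8.5), (22,G3,10), (24,G2,11), (25,G3,12), (26,G1,13)
Step 2: Sum ranks within each group.
R_1 = 31 (n_1 = 4)
R_2 = 27.5 (n_2 = 5)
R_3 = 32.5 (n_3 = 4)
Step 3: H = 12/(N(N+1)) * sum(R_i^2/n_i) - 3(N+1)
     = 12/(13*14) * (31^2/4 + 27.5^2/5 + 32.5^2/4) - 3*14
     = 0.065934 * 655.562 - 42
     = 1.223901.
Step 4: Ties present; correction factor C = 1 - 12/(13^3 - 13) = 0.994505. Corrected H = 1.223901 / 0.994505 = 1.230663.
Step 5: Under H0, H ~ chi^2(2); p-value = 0.540462.
Step 6: alpha = 0.1. fail to reject H0.

H = 1.2307, df = 2, p = 0.540462, fail to reject H0.


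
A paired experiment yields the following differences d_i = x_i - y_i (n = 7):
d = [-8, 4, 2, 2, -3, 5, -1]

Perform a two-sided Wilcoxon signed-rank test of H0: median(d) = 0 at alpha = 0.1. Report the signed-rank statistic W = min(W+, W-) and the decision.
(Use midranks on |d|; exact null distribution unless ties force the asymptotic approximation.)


Step 1: Drop any zero differences (none here) and take |d_i|.
|d| = [8, 4, 2, 2, 3, 5, 1]
Step 2: Midrank |d_i| (ties get averaged ranks).
ranks: |8|->7, |4|->5, |2|->2.5, |2|->2.5, |3|->4, |5|->6, |1|->1
Step 3: Attach original signs; sum ranks with positive sign and with negative sign.
W+ = 5 + 2.5 + 2.5 + 6 = 16
W- = 7 + 4 + 1 = 12
(Check: W+ + W- = 28 should equal n(n+1)/2 = 28.)
Step 4: Test statistic W = min(W+, W-) = 12.
Step 5: Ties in |d|, so use the tie-corrected normal approximation.
        E[W] = n(n+1)/4 = 7*8/4 = 14.
        Tie groups: |d|=2 (t=2); sum(t^3 - t) = 6.
        Var[W] = n(n+1)(2n+1)/24 - sum(t^3-t)/48 = 840/24 - 6/48 = 34.875.
        z = (W - E[W]) / sqrt(Var[W]) = (12 - 14) / 5.9055 = -0.3387.
        Two-sided p = 2*Phi(z) = 0.734861.
Step 6: alpha = 0.1. fail to reject H0.

W+ = 16, W- = 12, W = min = 12, p = 0.734861, fail to reject H0.


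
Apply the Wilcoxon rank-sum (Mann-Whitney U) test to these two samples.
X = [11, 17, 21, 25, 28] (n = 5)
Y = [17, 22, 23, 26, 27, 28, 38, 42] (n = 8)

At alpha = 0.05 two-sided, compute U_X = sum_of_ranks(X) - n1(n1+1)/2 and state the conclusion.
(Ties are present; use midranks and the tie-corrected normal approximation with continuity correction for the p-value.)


Step 1: Combine and sort all 13 observations; assign midranks.
sorted (value, group): (11,X), (17,X), (17,Y), (21,X), (22,Y), (23,Y), (25,X), (26,Y), (27,Y), (28,X), (28,Y), (38,Y), (42,Y)
ranks: 11->1, 17->2.5, 17->2.5, 21->4, 22->5, 23->6, 25->7, 26->8, 27->9, 28->10.5, 28->10.5, 38->12, 42->13
Step 2: Rank sum for X: R1 = 1 + 2.5 + 4 + 7 + 10.5 = 25.
Step 3: U_X = R1 - n1(n1+1)/2 = 25 - 5*6/2 = 25 - 15 = 10.
       U_Y = n1*n2 - U_X = 40 - 10 = 30.
Step 4: Ties are present, so use the tie-corrected normal approximation (with continuity correction) for the p-value.
Step 5: p-value = 0.163169; compare to alpha = 0.05. fail to reject H0.

U_X = 10, p = 0.163169, fail to reject H0 at alpha = 0.05.


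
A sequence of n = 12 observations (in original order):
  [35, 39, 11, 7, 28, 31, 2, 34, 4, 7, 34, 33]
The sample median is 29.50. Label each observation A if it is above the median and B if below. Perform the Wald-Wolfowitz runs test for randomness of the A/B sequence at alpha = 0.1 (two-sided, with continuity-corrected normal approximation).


Step 1: Compute median = 29.50; label A = above, B = below.
Labels in order: AABBBABABBAA  (n_A = 6, n_B = 6)
Step 2: Count runs R = 7.
Step 3: Under H0 (random ordering), E[R] = 2*n_A*n_B/(n_A+n_B) + 1 = 2*6*6/12 + 1 = 7.0000.
        Var[R] = 2*n_A*n_B*(2*n_A*n_B - n_A - n_B) / ((n_A+n_B)^2 * (n_A+n_B-1)) = 4320/1584 = 2.7273.
        SD[R] = 1.6514.
Step 4: R = E[R], so z = 0 with no continuity correction.
Step 5: Two-sided p-value via normal approximation = 2*(1 - Phi(|z|)) = 1.000000.
Step 6: alpha = 0.1. fail to reject H0.

R = 7, z = 0.0000, p = 1.000000, fail to reject H0.


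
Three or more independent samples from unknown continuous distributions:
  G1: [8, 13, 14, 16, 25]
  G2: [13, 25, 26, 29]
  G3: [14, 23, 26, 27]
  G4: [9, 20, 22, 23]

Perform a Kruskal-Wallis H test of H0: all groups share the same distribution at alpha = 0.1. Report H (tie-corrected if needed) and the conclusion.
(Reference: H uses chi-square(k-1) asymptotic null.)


Step 1: Combine all N = 17 observations and assign midranks.
sorted (value, group, rank): (8,G1,1), (9,G4,2), (13,G1,3.5), (13,G2,3.5), (14,G1,5.5), (14,G3,5.5), (16,G1,7), (20,G4,8), (22,G4,9), (23,G3,10.5), (23,G4,10.5), (25,G1,12.5), (25,G2,12.5), (26,G2,14.5), (26,G3,14.5), (27,G3,16), (29,G2,17)
Step 2: Sum ranks within each group.
R_1 = 29.5 (n_1 = 5)
R_2 = 47.5 (n_2 = 4)
R_3 = 46.5 (n_3 = 4)
R_4 = 29.5 (n_4 = 4)
Step 3: H = 12/(N(N+1)) * sum(R_i^2/n_i) - 3(N+1)
     = 12/(17*18) * (29.5^2/5 + 47.5^2/4 + 46.5^2/4 + 29.5^2/4) - 3*18
     = 0.039216 * 1496.24 - 54
     = 4.675980.
Step 4: Ties present; correction factor C = 1 - 30/(17^3 - 17) = 0.993873. Corrected H = 4.675980 / 0.993873 = 4.704809.
Step 5: Under H0, H ~ chi^2(3); p-value = 0.194733.
Step 6: alpha = 0.1. fail to reject H0.

H = 4.7048, df = 3, p = 0.194733, fail to reject H0.


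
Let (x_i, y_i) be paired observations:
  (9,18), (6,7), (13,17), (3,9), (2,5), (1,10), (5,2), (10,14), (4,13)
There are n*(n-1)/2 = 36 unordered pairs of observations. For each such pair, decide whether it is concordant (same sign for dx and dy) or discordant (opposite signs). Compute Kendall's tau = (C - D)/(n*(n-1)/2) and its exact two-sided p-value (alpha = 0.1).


Step 1: Enumerate the 36 unordered pairs (i,j) with i<j and classify each by sign(x_j-x_i) * sign(y_j-y_i).
  (1,2):dx=-3,dy=-11->C; (1,3):dx=+4,dy=-1->D; (1,4):dx=-6,dy=-9->C; (1,5):dx=-7,dy=-13->C
  (1,6):dx=-8,dy=-8->C; (1,7):dx=-4,dy=-16->C; (1,8):dx=+1,dy=-4->D; (1,9):dx=-5,dy=-5->C
  (2,3):dx=+7,dy=+10->C; (2,4):dx=-3,dy=+2->D; (2,5):dx=-4,dy=-2->C; (2,6):dx=-5,dy=+3->D
  (2,7):dx=-1,dy=-5->C; (2,8):dx=+4,dy=+7->C; (2,9):dx=-2,dy=+6->D; (3,4):dx=-10,dy=-8->C
  (3,5):dx=-11,dy=-12->C; (3,6):dx=-12,dy=-7->C; (3,7):dx=-8,dy=-15->C; (3,8):dx=-3,dy=-3->C
  (3,9):dx=-9,dy=-4->C; (4,5):dx=-1,dy=-4->C; (4,6):dx=-2,dy=+1->D; (4,7):dx=+2,dy=-7->D
  (4,8):dx=+7,dy=+5->C; (4,9):dx=+1,dy=+4->C; (5,6):dx=-1,dy=+5->D; (5,7):dx=+3,dy=-3->D
  (5,8):dx=+8,dy=+9->C; (5,9):dx=+2,dy=+8->C; (6,7):dx=+4,dy=-8->D; (6,8):dx=+9,dy=+4->C
  (6,9):dx=+3,dy=+3->C; (7,8):dx=+5,dy=+12->C; (7,9):dx=-1,dy=+11->D; (8,9):dx=-6,dy=-1->C
Step 2: C = 25, D = 11, total pairs = 36.
Step 3: tau = (C - D)/(n(n-1)/2) = (25 - 11)/36 = 0.388889.
Step 4: Exact two-sided p-value (enumerate n! = 362880 permutations of y under H0): p = 0.180181.
Step 5: alpha = 0.1. fail to reject H0.

tau_b = 0.3889 (C=25, D=11), p = 0.180181, fail to reject H0.


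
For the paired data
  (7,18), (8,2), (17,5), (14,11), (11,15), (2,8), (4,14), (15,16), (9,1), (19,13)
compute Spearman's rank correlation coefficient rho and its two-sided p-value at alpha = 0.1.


Step 1: Rank x and y separately (midranks; no ties here).
rank(x): 7->3, 8->4, 17->9, 14->7, 11->6, 2->1, 4->2, 15->8, 9->5, 19->10
rank(y): 18->10, 2->2, 5->3, 11->5, 15->8, 8->4, 14->7, 16->9, 1->1, 13->6
Step 2: d_i = R_x(i) - R_y(i); compute d_i^2.
  (3-10)^2=49, (4-2)^2=4, (9-3)^2=36, (7-5)^2=4, (6-8)^2=4, (1-4)^2=9, (2-7)^2=25, (8-9)^2=1, (5-1)^2=16, (10-6)^2=16
sum(d^2) = 164.
Step 3: rho = 1 - 6*164 / (10*(10^2 - 1)) = 1 - 984/990 = 0.006061.
Step 4: Under H0, t = rho * sqrt((n-2)/(1-rho^2)) = 0.0171 ~ t(8).
Step 5: Two-sided p-value from the t-distribution with 8 df = 0.986743.
Step 6: alpha = 0.1. fail to reject H0.

rho = 0.0061, p = 0.986743, fail to reject H0 at alpha = 0.1.


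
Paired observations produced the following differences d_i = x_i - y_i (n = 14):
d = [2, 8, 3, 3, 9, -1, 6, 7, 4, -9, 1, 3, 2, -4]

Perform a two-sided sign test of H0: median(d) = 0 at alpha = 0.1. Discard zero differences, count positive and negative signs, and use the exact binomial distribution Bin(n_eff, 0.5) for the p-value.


Step 1: Discard zero differences. Original n = 14; n_eff = number of nonzero differences = 14.
Nonzero differences (with sign): +2, +8, +3, +3, +9, -1, +6, +7, +4, -9, +1, +3, +2, -4
Step 2: Count signs: positive = 11, negative = 3.
Step 3: Under H0: P(positive) = 0.5, so the number of positives S ~ Bin(14, 0.5).
Step 4: Two-sided exact p-value = sum of Bin(14,0.5) probabilities at or below the observed probability = 0.057373.
Step 5: alpha = 0.1. reject H0.

n_eff = 14, pos = 11, neg = 3, p = 0.057373, reject H0.


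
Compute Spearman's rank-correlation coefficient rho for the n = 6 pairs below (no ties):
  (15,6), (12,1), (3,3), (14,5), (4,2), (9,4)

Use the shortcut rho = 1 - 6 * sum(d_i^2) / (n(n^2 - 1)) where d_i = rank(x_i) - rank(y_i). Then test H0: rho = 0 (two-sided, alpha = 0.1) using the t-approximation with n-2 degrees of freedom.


Step 1: Rank x and y separately (midranks; no ties here).
rank(x): 15->6, 12->4, 3->1, 14->5, 4->2, 9->3
rank(y): 6->6, 1->1, 3->3, 5->5, 2->2, 4->4
Step 2: d_i = R_x(i) - R_y(i); compute d_i^2.
  (6-6)^2=0, (4-1)^2=9, (1-3)^2=4, (5-5)^2=0, (2-2)^2=0, (3-4)^2=1
sum(d^2) = 14.
Step 3: rho = 1 - 6*14 / (6*(6^2 - 1)) = 1 - 84/210 = 0.600000.
Step 4: Under H0, t = rho * sqrt((n-2)/(1-rho^2)) = 1.5000 ~ t(4).
Step 5: Two-sided p-value from the t-distribution with 4 df = 0.208000.
Step 6: alpha = 0.1. fail to reject H0.

rho = 0.6000, p = 0.208000, fail to reject H0 at alpha = 0.1.


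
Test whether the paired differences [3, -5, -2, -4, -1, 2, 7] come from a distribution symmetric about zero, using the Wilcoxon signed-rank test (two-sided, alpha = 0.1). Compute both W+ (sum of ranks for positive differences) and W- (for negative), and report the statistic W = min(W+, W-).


Step 1: Drop any zero differences (none here) and take |d_i|.
|d| = [3, 5, 2, 4, 1, 2, 7]
Step 2: Midrank |d_i| (ties get averaged ranks).
ranks: |3|->4, |5|->6, |2|->2.5, |4|->5, |1|->1, |2|->2.5, |7|->7
Step 3: Attach original signs; sum ranks with positive sign and with negative sign.
W+ = 4 + 2.5 + 7 = 13.5
W- = 6 + 2.5 + 5 + 1 = 14.5
(Check: W+ + W- = 28 should equal n(n+1)/2 = 28.)
Step 4: Test statistic W = min(W+, W-) = 13.5.
Step 5: Ties in |d|, so use the tie-corrected normal approximation.
        E[W] = n(n+1)/4 = 7*8/4 = 14.
        Tie groups: |d|=2 (t=2); sum(t^3 - t) = 6.
        Var[W] = n(n+1)(2n+1)/24 - sum(t^3-t)/48 = 840/24 - 6/48 = 34.875.
        z = (W - E[W]) / sqrt(Var[W]) = (13.5 - 14) / 5.9055 = -0.0847.
        Two-sided p = 2*Phi(z) = 0.932526.
Step 6: alpha = 0.1. fail to reject H0.

W+ = 13.5, W- = 14.5, W = min = 13.5, p = 0.932526, fail to reject H0.
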